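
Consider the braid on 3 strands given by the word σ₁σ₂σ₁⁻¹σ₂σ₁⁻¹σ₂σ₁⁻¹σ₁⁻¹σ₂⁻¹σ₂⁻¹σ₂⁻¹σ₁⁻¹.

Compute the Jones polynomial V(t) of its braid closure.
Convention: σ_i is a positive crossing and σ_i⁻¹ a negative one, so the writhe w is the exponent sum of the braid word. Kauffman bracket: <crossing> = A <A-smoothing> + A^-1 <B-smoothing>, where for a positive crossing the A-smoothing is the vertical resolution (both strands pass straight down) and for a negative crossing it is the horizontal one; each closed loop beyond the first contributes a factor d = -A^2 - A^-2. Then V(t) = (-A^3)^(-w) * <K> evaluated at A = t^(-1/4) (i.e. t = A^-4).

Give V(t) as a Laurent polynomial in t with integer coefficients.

The presented braid s1 s2 s1^-1 s2 s1^-1 s2 s1^-1 s1^-1 s2^-1 s2^-1 s2^-1 s1^-1 on 3 strands reduces by inverse Markov moves (closure unchanged at each step):
  Deconjugate: the word is γ·β·γ⁻¹ with γ = s1 s2 (prefix) and γ⁻¹ = s2^-1 s1^-1 (suffix); strip both.
Reduced to β = s1^-1 s2 s1^-1 s2 s1^-1 s1^-1 s2^-1 s2^-1 on 3 strands, 8 crossings.
Compute on β:
Braid: s1^-1 s2 s1^-1 s2 s1^-1 s1^-1 s2^-1 s2^-1 on 3 strands, 8 crossings.
Writhe w = (#positive) - (#negative) = 2 - 6 = -4.
State-sum expansion of <K>. There are 2^8 = 256 states.
Each crossing splits two ways (0=vertical, 1=horizontal). The state's weight is A^(#A-smoothings - #B-smoothings) * d^(loops - 1).
Tabulate the states by total A-exponent and number of loops L (A-exp: L × count):
  A^8: L=5 ×1
  A^6: L=4 ×8
  A^4: L=3 ×26, L=5 ×2
  A^2: L=2 ×41, L=4 ×15
  A^0: L=1 ×26, L=3 ×43, L=5 ×1
  A^-2: L=2 ×47, L=4 ×9
  A^-4: L=1 ×11, L=3 ×16, L=5 ×1
  A^-6: L=2 ×6, L=4 ×2
  A^-8: L=3 ×1
Each group contributes A^e * Σ count * d^(L-1):
Powers of d = -A^2 - A^-2: d^2 = A^4 + 2 + A^-4; d^3 = -A^6 - 3*A^2 - 3*A^-2 - A^-6; d^4 = A^8 + 4*A^4 + 6 + 4*A^-4 + A^-8.
  A^8 * (d^4) = A^16 + 4*A^12 + 6*A^8 + 4*A^4 + 1
  A^6 * (8*d^3) = -8*A^12 - 24*A^8 - 24*A^4 - 8
  A^4 * (26*d^2 + 2*d^4) = 2*A^12 + 34*A^8 + 64*A^4 + 34 + 2*A^-4
  A^2 * (41*d + 15*d^3) = -15*A^8 - 86*A^4 - 86 - 15*A^-4
  A^0 * (26 + 43*d^2 + d^4) = A^8 + 47*A^4 + 118 + 47*A^-4 + A^-8
  A^-2 * (47*d + 9*d^3) = -9*A^4 - 74 - 74*A^-4 - 9*A^-8
  A^-4 * (11 + 16*d^2 + d^4) = A^4 + 20 + 49*A^-4 + 20*A^-8 + A^-12
  A^-6 * (6*d + 2*d^3) = -2 - 12*A^-4 - 12*A^-8 - 2*A^-12
  A^-8 * (d^2) = A^-4 + 2*A^-8 + A^-12
Summing the groups: <K> = A^16 - 2*A^12 + 2*A^8 - 3*A^4 + 3 - 2*A^-4 + 2*A^-8
Normalise by the writhe: (-A^3)^(-w) = (-A^3)^(4) = A^12, so f(A) = A^12 * <K> = A^28 - 2*A^24 + 2*A^20 - 3*A^16 + 3*A^12 - 2*A^8 + 2*A^4.
Substitute A = t^(-1/4), i.e. A^e → t^(-e/4): V(t) = 2*t^-1 - 2*t^-2 + 3*t^-3 - 3*t^-4 + 2*t^-5 - 2*t^-6 + t^-7

Answer: 2*t^-1 - 2*t^-2 + 3*t^-3 - 3*t^-4 + 2*t^-5 - 2*t^-6 + t^-7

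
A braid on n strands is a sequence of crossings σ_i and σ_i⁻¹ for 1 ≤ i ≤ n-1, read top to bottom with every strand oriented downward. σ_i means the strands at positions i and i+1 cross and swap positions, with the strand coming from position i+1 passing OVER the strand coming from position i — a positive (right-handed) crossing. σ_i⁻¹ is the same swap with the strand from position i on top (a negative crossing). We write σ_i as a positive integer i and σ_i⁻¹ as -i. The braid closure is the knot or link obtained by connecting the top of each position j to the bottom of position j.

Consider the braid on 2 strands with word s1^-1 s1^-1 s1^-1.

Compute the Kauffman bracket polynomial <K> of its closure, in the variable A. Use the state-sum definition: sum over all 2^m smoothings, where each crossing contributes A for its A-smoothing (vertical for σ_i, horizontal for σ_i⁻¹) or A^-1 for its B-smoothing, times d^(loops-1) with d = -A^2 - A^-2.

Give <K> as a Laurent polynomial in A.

Braid: s1^-1 s1^-1 s1^-1 on 2 strands, 3 crossings.
Writhe w = (#positive) - (#negative) = 0 - 3 = -3.
Enumerate smoothing states for the bracket polynomial. There are 2^3 = 8 states.
For each crossing: s=0 is the vertical smoothing, s=1 horizontal. Crossing k contributes A^(sign_k * (1 - 2*s_k)); loop factor d = -A^2 - A^-2.
  state 000: A-exp=-3, loops=2, term = A^-3 * d^1
  state 001: A-exp=-1, loops=1, term = A^-1 * d^0
  state 010: A-exp=-1, loops=1, term = A^-1 * d^0
  state 011: A-exp=+1, loops=2, term = A^1 * d^1
  state 100: A-exp=-1, loops=1, term = A^-1 * d^0
  state 101: A-exp=+1, loops=2, term = A^1 * d^1
  state 110: A-exp=+1, loops=2, term = A^1 * d^1
  state 111: A-exp=+3, loops=3, term = A^3 * d^2
Collect the terms by A-exponent (count of states per loop number):
Powers of d = -A^2 - A^-2: d^2 = A^4 + 2 + A^-4.
  A^3 * (d^2) = A^7 + 2*A^3 + A^-1
  A^1 * (3*d) = -3*A^3 - 3*A^-1
  A^-1 * (3) = 3*A^-1
  A^-3 * (d) = -A^-1 - A^-5
Summing the groups: <K> = A^7 - A^3 - A^-5

Answer: A^7 - A^3 - A^-5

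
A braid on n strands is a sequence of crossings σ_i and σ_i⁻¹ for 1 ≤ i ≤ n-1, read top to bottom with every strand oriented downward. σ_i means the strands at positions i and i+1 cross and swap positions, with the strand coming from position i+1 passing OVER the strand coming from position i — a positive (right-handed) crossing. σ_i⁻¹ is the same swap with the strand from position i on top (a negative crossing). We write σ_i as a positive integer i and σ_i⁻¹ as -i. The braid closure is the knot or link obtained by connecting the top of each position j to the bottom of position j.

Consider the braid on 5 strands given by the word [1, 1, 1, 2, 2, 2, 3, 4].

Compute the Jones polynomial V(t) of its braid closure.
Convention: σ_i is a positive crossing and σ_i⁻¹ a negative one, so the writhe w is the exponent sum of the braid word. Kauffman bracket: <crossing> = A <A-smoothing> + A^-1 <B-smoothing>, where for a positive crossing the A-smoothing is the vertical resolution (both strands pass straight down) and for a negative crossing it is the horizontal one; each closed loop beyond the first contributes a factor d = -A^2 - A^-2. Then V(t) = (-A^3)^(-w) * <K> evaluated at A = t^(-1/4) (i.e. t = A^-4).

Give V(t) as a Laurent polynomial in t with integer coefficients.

t^8 - 2*t^7 + t^6 - 2*t^5 + 2*t^4 + t^2

Derivation:
The presented braid s1 s1 s1 s2 s2 s2 s3 s4 on 5 strands reduces by inverse Markov moves (closure unchanged at each step):
  Destabilize: the word has the form β·s4 where s4 occurs only as the final letter (β ∈ B_4); drop it and the last strand → 4 strands.
  Destabilize: the word has the form β·s3 where s3 occurs only as the final letter (β ∈ B_3); drop it and the last strand → 3 strands.
Reduced to β = s1 s1 s1 s2 s2 s2 on 3 strands, 6 crossings.
Compute on β:
Braid: s1 s1 s1 s2 s2 s2 on 3 strands, 6 crossings.
Writhe w = (#positive) - (#negative) = 6 - 0 = 6.
Computing the Kauffman bracket via state sum. There are 2^6 = 64 states.
Smooth each crossing (0=||, 1=⌣⌢); contribution A^(Σ sign_k(1-2s_k)) * d^(L-1).
Tabulate the states by total A-exponent and number of loops L (A-exp: L × count):
  A^6: L=3 ×1
  A^4: L=2 ×6
  A^2: L=1 ×9, L=3 ×6
  A^0: L=2 ×18, L=4 ×2
  A^-2: L=3 ×15
  A^-4: L=4 ×6
  A^-6: L=5 ×1
Each group contributes A^e * Σ count * d^(L-1):
Powers of d = -A^2 - A^-2: d^2 = A^4 + 2 + A^-4; d^3 = -A^6 - 3*A^2 - 3*A^-2 - A^-6; d^4 = A^8 + 4*A^4 + 6 + 4*A^-4 + A^-8.
  A^6 * (d^2) = A^10 + 2*A^6 + A^2
  A^4 * (6*d) = -6*A^6 - 6*A^2
  A^2 * (9 + 6*d^2) = 6*A^6 + 21*A^2 + 6*A^-2
  A^0 * (18*d + 2*d^3) = -2*A^6 - 24*A^2 - 24*A^-2 - 2*A^-6
  A^-2 * (15*d^2) = 15*A^2 + 30*A^-2 + 15*A^-6
  A^-4 * (6*d^3) = -6*A^2 - 18*A^-2 - 18*A^-6 - 6*A^-10
  A^-6 * (d^4) = A^2 + 4*A^-2 + 6*A^-6 + 4*A^-10 + A^-14
Summing the groups: <K> = A^10 + 2*A^2 - 2*A^-2 + A^-6 - 2*A^-10 + A^-14
Normalise by the writhe: (-A^3)^(-w) = (-A^3)^(-6) = A^-18, so f(A) = A^-18 * <K> = A^-8 + 2*A^-16 - 2*A^-20 + A^-24 - 2*A^-28 + A^-32.
Substitute A = t^(-1/4), i.e. A^e → t^(-e/4): V(t) = t^8 - 2*t^7 + t^6 - 2*t^5 + 2*t^4 + t^2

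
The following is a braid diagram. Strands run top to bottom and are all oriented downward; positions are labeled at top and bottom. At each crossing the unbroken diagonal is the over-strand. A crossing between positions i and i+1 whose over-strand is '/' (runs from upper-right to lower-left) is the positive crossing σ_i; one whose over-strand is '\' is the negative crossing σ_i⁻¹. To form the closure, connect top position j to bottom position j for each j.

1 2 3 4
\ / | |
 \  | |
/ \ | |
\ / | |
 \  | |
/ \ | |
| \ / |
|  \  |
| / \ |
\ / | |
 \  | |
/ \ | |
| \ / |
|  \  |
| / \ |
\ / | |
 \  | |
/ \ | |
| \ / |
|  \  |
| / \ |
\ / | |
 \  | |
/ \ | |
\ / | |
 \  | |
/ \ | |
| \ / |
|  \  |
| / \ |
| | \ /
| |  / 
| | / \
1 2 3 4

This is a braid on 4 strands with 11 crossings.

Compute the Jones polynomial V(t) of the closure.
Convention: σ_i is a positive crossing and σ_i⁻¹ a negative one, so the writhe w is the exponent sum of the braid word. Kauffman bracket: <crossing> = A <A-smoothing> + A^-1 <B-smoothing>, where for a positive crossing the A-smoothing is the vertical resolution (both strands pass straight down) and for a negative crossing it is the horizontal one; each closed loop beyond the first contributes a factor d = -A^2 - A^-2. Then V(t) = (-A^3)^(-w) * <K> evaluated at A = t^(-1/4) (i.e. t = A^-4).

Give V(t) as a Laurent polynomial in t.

t^-4 + t^-6 - t^-10

Derivation:
Reading the diagram top to bottom ('/'-over between positions i,i+1 = s_i, '\'-over = s_i^-1): braid word = s1^-1 s1^-1 s2^-1 s1^-1 s2^-1 s1^-1 s2^-1 s1^-1 s1^-1 s2^-1 s3.
The presented braid s1^-1 s1^-1 s2^-1 s1^-1 s2^-1 s1^-1 s2^-1 s1^-1 s1^-1 s2^-1 s3 on 4 strands reduces by inverse Markov moves (closure unchanged at each step):
  Destabilize: the word has the form β·s3 where s3 occurs only as the final letter (β ∈ B_3); drop it and the last strand → 3 strands.
Reduced to β = s1^-1 s1^-1 s2^-1 s1^-1 s2^-1 s1^-1 s2^-1 s1^-1 s1^-1 s2^-1 on 3 strands, 10 crossings.
Compute on β:
Braid: s1^-1 s1^-1 s2^-1 s1^-1 s2^-1 s1^-1 s2^-1 s1^-1 s1^-1 s2^-1 on 3 strands, 10 crossings.
Writhe w = (#positive) - (#negative) = 0 - 10 = -10.
Computing the Kauffman bracket via state sum. There are 2^10 = 1024 states.
Smooth each crossing (0=||, 1=⌣⌢); contribution A^(Σ sign_k(1-2s_k)) * d^(L-1).
Tabulate the states by total A-exponent and number of loops L (A-exp: L × count):
  A^10: L=3 ×1
  A^8: L=2 ×4, L=4 ×6
  A^6: L=1 ×4, L=3 ×30, L=5 ×11
  A^4: L=2 ×48, L=4 ×65, L=6 ×7
  A^2: L=1 ×24, L=3 ×140, L=5 ×45, L=7 ×1
  A^0: L=2 ×129, L=4 ×117, L=6 ×6
  A^-2: L=1 ×43, L=3 ×151, L=5 ×16
  A^-4: L=2 ×96, L=4 ×24
  A^-6: L=1 ×24, L=3 ×21
  A^-8: L=2 ×10
  A^-10: L=3 ×1
Each group contributes A^e * Σ count * d^(L-1):
Powers of d = -A^2 - A^-2: d^2 = A^4 + 2 + A^-4; d^3 = -A^6 - 3*A^2 - 3*A^-2 - A^-6; d^4 = A^8 + 4*A^4 + 6 + 4*A^-4 + A^-8; d^5 = -A^10 - 5*A^6 - 10*A^2 - 10*A^-2 - 5*A^-6 - A^-10; d^6 = A^12 + 6*A^8 + 15*A^4 + 20 + 15*A^-4 + 6*A^-8 + A^-12.
  A^10 * (d^2) = A^14 + 2*A^10 + A^6
  A^8 * (4*d + 6*d^3) = -6*A^14 - 22*A^10 - 22*A^6 - 6*A^2
  A^6 * (4 + 30*d^2 + 11*d^4) = 11*A^14 + 74*A^10 + 130*A^6 + 74*A^2 + 11*A^-2
  A^4 * (48*d + 65*d^3 + 7*d^5) = -7*A^14 - 100*A^10 - 313*A^6 - 313*A^2 - 100*A^-2 - 7*A^-6
  A^2 * (24 + 140*d^2 + 45*d^4 + d^6) = A^14 + 51*A^10 + 335*A^6 + 594*A^2 + 335*A^-2 + 51*A^-6 + A^-10
  A^0 * (129*d + 117*d^3 + 6*d^5) = -6*A^10 - 147*A^6 - 540*A^2 - 540*A^-2 - 147*A^-6 - 6*A^-10
  A^-2 * (43 + 151*d^2 + 16*d^4) = 16*A^6 + 215*A^2 + 441*A^-2 + 215*A^-6 + 16*A^-10
  A^-4 * (96*d + 24*d^3) = -24*A^2 - 168*A^-2 - 168*A^-6 - 24*A^-10
  A^-6 * (24 + 21*d^2) = 21*A^-2 + 66*A^-6 + 21*A^-10
  A^-8 * (10*d) = -10*A^-6 - 10*A^-10
  A^-10 * (d^2) = A^-6 + 2*A^-10 + A^-14
Summing the groups: <K> = -A^10 + A^-6 + A^-14
Normalise by the writhe: (-A^3)^(-w) = (-A^3)^(10) = A^30, so f(A) = A^30 * <K> = -A^40 + A^24 + A^16.
Substitute A = t^(-1/4), i.e. A^e → t^(-e/4): V(t) = t^-4 + t^-6 - t^-10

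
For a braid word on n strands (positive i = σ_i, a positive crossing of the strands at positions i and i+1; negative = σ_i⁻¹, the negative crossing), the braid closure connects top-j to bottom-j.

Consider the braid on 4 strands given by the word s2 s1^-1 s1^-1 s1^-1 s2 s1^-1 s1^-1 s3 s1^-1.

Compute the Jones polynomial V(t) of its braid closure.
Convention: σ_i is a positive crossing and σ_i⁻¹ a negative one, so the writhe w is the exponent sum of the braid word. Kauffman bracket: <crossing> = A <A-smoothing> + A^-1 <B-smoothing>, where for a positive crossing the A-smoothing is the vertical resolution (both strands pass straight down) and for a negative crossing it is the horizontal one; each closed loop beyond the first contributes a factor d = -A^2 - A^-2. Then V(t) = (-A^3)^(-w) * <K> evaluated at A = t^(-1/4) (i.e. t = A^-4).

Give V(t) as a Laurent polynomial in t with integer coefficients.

1 - t^-1 + 3*t^-2 - 3*t^-3 + 3*t^-4 - 4*t^-5 + 3*t^-6 - 2*t^-7 + t^-8

Derivation:
Braid: s2 s1^-1 s1^-1 s1^-1 s2 s1^-1 s1^-1 s3 s1^-1 on 4 strands, 9 crossings.
Writhe w = (#positive) - (#negative) = 3 - 6 = -3.
State-sum expansion of <K>. There are 2^9 = 512 states.
For each crossing: s=0 is the vertical smoothing, s=1 horizontal. Crossing k contributes A^(sign_k * (1 - 2*s_k)); loop factor d = -A^2 - A^-2.
Tabulate the states by total A-exponent and number of loops L (A-exp: L × count):
  A^9: L=8 ×1
  A^7: L=7 ×9
  A^5: L=6 ×36
  A^3: L=5 ×84
  A^1: L=4 ×126
  A^-1: L=3 ×124, L=5 ×2
  A^-3: L=2 ×75, L=4 ×9
  A^-5: L=1 ×21, L=3 ×15
  A^-7: L=2 ×8, L=4 ×1
  A^-9: L=3 ×1
Each group contributes A^e * Σ count * d^(L-1):
Powers of d = -A^2 - A^-2: d^2 = A^4 + 2 + A^-4; d^3 = -A^6 - 3*A^2 - 3*A^-2 - A^-6; d^4 = A^8 + 4*A^4 + 6 + 4*A^-4 + A^-8; d^5 = -A^10 - 5*A^6 - 10*A^2 - 10*A^-2 - 5*A^-6 - A^-10; d^6 = A^12 + 6*A^8 + 15*A^4 + 20 + 15*A^-4 + 6*A^-8 + A^-12; d^7 = -A^14 - 7*A^10 - 21*A^6 - 35*A^2 - 35*A^-2 - 21*A^-6 - 7*A^-10 - A^-14.
  A^9 * (d^7) = -A^23 - 7*A^19 - 21*A^15 - 35*A^11 - 35*A^7 - 21*A^3 - 7*A^-1 - A^-5
  A^7 * (9*d^6) = 9*A^19 + 54*A^15 + 135*A^11 + 180*A^7 + 135*A^3 + 54*A^-1 + 9*A^-5
  A^5 * (36*d^5) = -36*A^15 - 180*A^11 - 360*A^7 - 360*A^3 - 180*A^-1 - 36*A^-5
  A^3 * (84*d^4) = 84*A^11 + 336*A^7 + 504*A^3 + 336*A^-1 + 84*A^-5
  A^1 * (126*d^3) = -126*A^7 - 378*A^3 - 378*A^-1 - 126*A^-5
  A^-1 * (124*d^2 + 2*d^4) = 2*A^7 + 132*A^3 + 260*A^-1 + 132*A^-5 + 2*A^-9
  A^-3 * (75*d + 9*d^3) = -9*A^3 - 102*A^-1 - 102*A^-5 - 9*A^-9
  A^-5 * (21 + 15*d^2) = 15*A^-1 + 51*A^-5 + 15*A^-9
  A^-7 * (8*d + d^3) = -A^-1 - 11*A^-5 - 11*A^-9 - A^-13
  A^-9 * (d^2) = A^-5 + 2*A^-9 + A^-13
Summing the groups: <K> = -A^23 + 2*A^19 - 3*A^15 + 4*A^11 - 3*A^7 + 3*A^3 - 3*A^-1 + A^-5 - A^-9
Normalise by the writhe: (-A^3)^(-w) = (-A^3)^(3) = -A^9, so f(A) = -A^9 * <K> = A^32 - 2*A^28 + 3*A^24 - 4*A^20 + 3*A^16 - 3*A^12 + 3*A^8 - A^4 + 1.
Substitute A = t^(-1/4), i.e. A^e → t^(-e/4): V(t) = 1 - t^-1 + 3*t^-2 - 3*t^-3 + 3*t^-4 - 4*t^-5 + 3*t^-6 - 2*t^-7 + t^-8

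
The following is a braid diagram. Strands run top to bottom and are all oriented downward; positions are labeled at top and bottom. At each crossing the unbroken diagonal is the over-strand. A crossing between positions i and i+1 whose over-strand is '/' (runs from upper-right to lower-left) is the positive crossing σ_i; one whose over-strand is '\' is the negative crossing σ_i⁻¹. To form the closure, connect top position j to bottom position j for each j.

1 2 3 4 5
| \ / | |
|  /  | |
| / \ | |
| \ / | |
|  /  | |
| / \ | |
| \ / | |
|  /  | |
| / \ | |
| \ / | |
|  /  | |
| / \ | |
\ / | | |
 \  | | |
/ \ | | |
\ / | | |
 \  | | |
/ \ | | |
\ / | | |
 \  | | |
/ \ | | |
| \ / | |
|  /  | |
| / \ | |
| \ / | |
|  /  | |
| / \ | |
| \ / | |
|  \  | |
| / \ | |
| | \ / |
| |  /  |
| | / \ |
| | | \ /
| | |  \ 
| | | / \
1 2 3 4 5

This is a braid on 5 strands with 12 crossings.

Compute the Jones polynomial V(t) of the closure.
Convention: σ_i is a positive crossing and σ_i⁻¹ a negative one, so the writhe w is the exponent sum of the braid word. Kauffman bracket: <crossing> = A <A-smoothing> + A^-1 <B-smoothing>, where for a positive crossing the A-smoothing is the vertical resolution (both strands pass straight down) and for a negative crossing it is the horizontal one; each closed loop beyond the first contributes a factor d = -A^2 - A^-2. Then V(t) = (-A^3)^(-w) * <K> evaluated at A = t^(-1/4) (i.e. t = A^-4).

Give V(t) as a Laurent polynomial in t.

-t^6 + t^5 - 2*t^4 + 3*t^3 - 2*t^2 + 3*t - 1 + t^-1 - t^-2

Derivation:
Reading the diagram top to bottom ('/'-over between positions i,i+1 = s_i, '\'-over = s_i^-1): braid word = s2 s2 s2 s2 s1^-1 s1^-1 s1^-1 s2 s2 s2^-1 s3 s4^-1.
The presented braid s2 s2 s2 s2 s1^-1 s1^-1 s1^-1 s2 s2 s2^-1 s3 s4^-1 on 5 strands reduces by inverse Markov moves (closure unchanged at each step):
  Destabilize: the word has the form β·s4^-1 where s4^-1 occurs only as the final letter (β ∈ B_4); drop it and the last strand → 4 strands.
  Destabilize: the word has the form β·s3 where s3 occurs only as the final letter (β ∈ B_3); drop it and the last strand → 3 strands.
  Deconjugate: the word is γ·β·γ⁻¹ with γ = s2 (prefix) and γ⁻¹ = s2^-1 (suffix); strip both.
Reduced to β = s2 s2 s2 s1^-1 s1^-1 s1^-1 s2 s2 on 3 strands, 8 crossings.
Compute on β:
Braid: s2 s2 s2 s1^-1 s1^-1 s1^-1 s2 s2 on 3 strands, 8 crossings.
Writhe w = (#positive) - (#negative) = 5 - 3 = 2.
Computing the Kauffman bracket via state sum. There are 2^8 = 256 states.
For each crossing: s=0 is the vertical smoothing, s=1 horizontal. Crossing k contributes A^(sign_k * (1 - 2*s_k)); loop factor d = -A^2 - A^-2.
Tabulate the states by total A-exponent and number of loops L (A-exp: L × count):
  A^8: L=4 ×1
  A^6: L=3 ×8
  A^4: L=2 ×18, L=4 ×10
  A^2: L=1 ×15, L=3 ×31, L=5 ×10
  A^0: L=2 ×35, L=4 ×30, L=6 ×5
  A^-2: L=3 ×40, L=5 ×15, L=7 ×1
  A^-4: L=4 ×25, L=6 ×3
  A^-6: L=5 ×8
  A^-8: L=6 ×1
Each group contributes A^e * Σ count * d^(L-1):
Powers of d = -A^2 - A^-2: d^2 = A^4 + 2 + A^-4; d^3 = -A^6 - 3*A^2 - 3*A^-2 - A^-6; d^4 = A^8 + 4*A^4 + 6 + 4*A^-4 + A^-8; d^5 = -A^10 - 5*A^6 - 10*A^2 - 10*A^-2 - 5*A^-6 - A^-10; d^6 = A^12 + 6*A^8 + 15*A^4 + 20 + 15*A^-4 + 6*A^-8 + A^-12.
  A^8 * (d^3) = -A^14 - 3*A^10 - 3*A^6 - A^2
  A^6 * (8*d^2) = 8*A^10 + 16*A^6 + 8*A^2
  A^4 * (18*d + 10*d^3) = -10*A^10 - 48*A^6 - 48*A^2 - 10*A^-2
  A^2 * (15 + 31*d^2 + 10*d^4) = 10*A^10 + 71*A^6 + 137*A^2 + 71*A^-2 + 10*A^-6
  A^0 * (35*d + 30*d^3 + 5*d^5) = -5*A^10 - 55*A^6 - 175*A^2 - 175*A^-2 - 55*A^-6 - 5*A^-10
  A^-2 * (40*d^2 + 15*d^4 + d^6) = A^10 + 21*A^6 + 115*A^2 + 190*A^-2 + 115*A^-6 + 21*A^-10 + A^-14
  A^-4 * (25*d^3 + 3*d^5) = -3*A^6 - 40*A^2 - 105*A^-2 - 105*A^-6 - 40*A^-10 - 3*A^-14
  A^-6 * (8*d^4) = 8*A^2 + 32*A^-2 + 48*A^-6 + 32*A^-10 + 8*A^-14
  A^-8 * (d^5) = -A^2 - 5*A^-2 - 10*A^-6 - 10*A^-10 - 5*A^-14 - A^-18
Summing the groups: <K> = -A^14 + A^10 - A^6 + 3*A^2 - 2*A^-2 + 3*A^-6 - 2*A^-10 + A^-14 - A^-18
Normalise by the writhe: (-A^3)^(-w) = (-A^3)^(-2) = A^-6, so f(A) = A^-6 * <K> = -A^8 + A^4 - 1 + 3*A^-4 - 2*A^-8 + 3*A^-12 - 2*A^-16 + A^-20 - A^-24.
Substitute A = t^(-1/4), i.e. A^e → t^(-e/4): V(t) = -t^6 + t^5 - 2*t^4 + 3*t^3 - 2*t^2 + 3*t - 1 + t^-1 - t^-2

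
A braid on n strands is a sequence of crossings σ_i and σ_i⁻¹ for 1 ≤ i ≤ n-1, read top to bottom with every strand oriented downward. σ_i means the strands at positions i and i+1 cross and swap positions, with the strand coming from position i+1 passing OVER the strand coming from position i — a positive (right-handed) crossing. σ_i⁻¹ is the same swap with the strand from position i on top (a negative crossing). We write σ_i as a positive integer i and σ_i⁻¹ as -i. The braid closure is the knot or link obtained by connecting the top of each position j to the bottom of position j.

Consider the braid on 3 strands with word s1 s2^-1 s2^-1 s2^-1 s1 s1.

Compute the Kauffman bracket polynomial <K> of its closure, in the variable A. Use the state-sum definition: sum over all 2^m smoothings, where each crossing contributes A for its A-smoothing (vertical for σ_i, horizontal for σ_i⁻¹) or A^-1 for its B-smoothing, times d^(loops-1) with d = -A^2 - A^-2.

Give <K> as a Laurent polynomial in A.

Braid: s1 s2^-1 s2^-1 s2^-1 s1 s1 on 3 strands, 6 crossings.
Writhe w = (#positive) - (#negative) = 3 - 3 = 0.
State-sum expansion of <K>. There are 2^6 = 64 states.
Each crossing splits two ways (0=vertical, 1=horizontal). The state's weight is A^(#A-smoothings - #B-smoothings) * d^(loops - 1).
Tabulate the states by total A-exponent and number of loops L (A-exp: L × count):
  A^6: L=4 ×1
  A^4: L=3 ×6
  A^2: L=2 ×12, L=4 ×3
  A^0: L=1 ×9, L=3 ×10, L=5 ×1
  A^-2: L=2 ×12, L=4 ×3
  A^-4: L=3 ×6
  A^-6: L=4 ×1
Each group contributes A^e * Σ count * d^(L-1):
Powers of d = -A^2 - A^-2: d^2 = A^4 + 2 + A^-4; d^3 = -A^6 - 3*A^2 - 3*A^-2 - A^-6; d^4 = A^8 + 4*A^4 + 6 + 4*A^-4 + A^-8.
  A^6 * (d^3) = -A^12 - 3*A^8 - 3*A^4 - 1
  A^4 * (6*d^2) = 6*A^8 + 12*A^4 + 6
  A^2 * (12*d + 3*d^3) = -3*A^8 - 21*A^4 - 21 - 3*A^-4
  A^0 * (9 + 10*d^2 + d^4) = A^8 + 14*A^4 + 35 + 14*A^-4 + A^-8
  A^-2 * (12*d + 3*d^3) = -3*A^4 - 21 - 21*A^-4 - 3*A^-8
  A^-4 * (6*d^2) = 6 + 12*A^-4 + 6*A^-8
  A^-6 * (d^3) = -1 - 3*A^-4 - 3*A^-8 - A^-12
Summing the groups: <K> = -A^12 + A^8 - A^4 + 3 - A^-4 + A^-8 - A^-12

Answer: -A^12 + A^8 - A^4 + 3 - A^-4 + A^-8 - A^-12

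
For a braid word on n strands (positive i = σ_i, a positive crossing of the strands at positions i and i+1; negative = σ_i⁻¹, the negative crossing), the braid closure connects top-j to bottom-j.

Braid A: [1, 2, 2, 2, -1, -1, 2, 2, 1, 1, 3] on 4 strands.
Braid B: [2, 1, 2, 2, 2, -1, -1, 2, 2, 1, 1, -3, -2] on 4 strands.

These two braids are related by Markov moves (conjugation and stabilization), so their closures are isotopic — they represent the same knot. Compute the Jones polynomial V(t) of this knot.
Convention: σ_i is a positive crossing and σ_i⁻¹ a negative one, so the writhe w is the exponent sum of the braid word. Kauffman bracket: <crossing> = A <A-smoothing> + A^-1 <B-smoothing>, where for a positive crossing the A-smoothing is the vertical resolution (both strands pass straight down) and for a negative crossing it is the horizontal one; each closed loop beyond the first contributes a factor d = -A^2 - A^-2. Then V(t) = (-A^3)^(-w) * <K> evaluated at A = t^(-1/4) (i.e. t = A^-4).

t^10 - 3*t^9 + 5*t^8 - 7*t^7 + 7*t^6 - 7*t^5 + 6*t^4 - 3*t^3 + 2*t^2

Derivation:
Markov-equivalent braids have isotopic closures, hence identical knot invariants. Strip the Markov moves from each word to reach a common short braid β, then compute V(t) once on β.
Braid A: s1 s2 s2 s2 s1^-1 s1^-1 s2 s2 s1 s1 s3 on 4 strands reduces by inverse Markov moves (closure unchanged at each step):
  Destabilize: the word has the form β·s3 where s3 occurs only as the final letter (β ∈ B_3); drop it and the last strand → 3 strands.
Reduced to β = s1 s2 s2 s2 s1^-1 s1^-1 s2 s2 s1 s1 on 3 strands, 10 crossings.
Braid B: s2 s1 s2 s2 s2 s1^-1 s1^-1 s2 s2 s1 s1 s3^-1 s2^-1 on 4 strands reduces by inverse Markov moves (closure unchanged at each step):
  Deconjugate: the word is γ·β·γ⁻¹ with γ = s2 (prefix) and γ⁻¹ = s2^-1 (suffix); strip both.
  Destabilize: the word has the form β·s3^-1 where s3^-1 occurs only as the final letter (β ∈ B_3); drop it and the last strand → 3 strands.
Reduced to β = s1 s2 s2 s2 s1^-1 s1^-1 s2 s2 s1 s1 on 3 strands, 10 crossings.
Both give the same β = s1 s2 s2 s2 s1^-1 s1^-1 s2 s2 s1 s1 on 3 strands, so one state sum suffices:
Braid: s1 s2 s2 s2 s1^-1 s1^-1 s2 s2 s1 s1 on 3 strands, 10 crossings.
Writhe w = (#positive) - (#negative) = 8 - 2 = 6.
Computing the Kauffman bracket via state sum. There are 2^10 = 1024 states.
Each crossing splits two ways (0=vertical, 1=horizontal). The state's weight is A^(#A-smoothings - #B-smoothings) * d^(loops - 1).
Tabulate the states by total A-exponent and number of loops L (A-exp: L × count):
  A^10: L=3 ×1
  A^8: L=2 ×7, L=4 ×3
  A^6: L=1 ×10, L=3 ×32, L=5 ×3
  A^4: L=2 ×76, L=4 ×43, L=6 ×1
  A^2: L=1 ×51, L=3 ×132, L=5 ×27
  A^0: L=2 ×135, L=4 ×109, L=6 ×8
  A^-2: L=3 ×161, L=5 ×48, L=7 ×1
  A^-4: L=4 ×109, L=6 ×11
  A^-6: L=5 ×44, L=7 ×1
  A^-8: L=6 ×10
  A^-10: L=7 ×1
Each group contributes A^e * Σ count * d^(L-1):
Powers of d = -A^2 - A^-2: d^2 = A^4 + 2 + A^-4; d^3 = -A^6 - 3*A^2 - 3*A^-2 - A^-6; d^4 = A^8 + 4*A^4 + 6 + 4*A^-4 + A^-8; d^5 = -A^10 - 5*A^6 - 10*A^2 - 10*A^-2 - 5*A^-6 - A^-10; d^6 = A^12 + 6*A^8 + 15*A^4 + 20 + 15*A^-4 + 6*A^-8 + A^-12.
  A^10 * (d^2) = A^14 + 2*A^10 + A^6
  A^8 * (7*d + 3*d^3) = -3*A^14 - 16*A^10 - 16*A^6 - 3*A^2
  A^6 * (10 + 32*d^2 + 3*d^4) = 3*A^14 + 44*A^10 + 92*A^6 + 44*A^2 + 3*A^-2
  A^4 * (76*d + 43*d^3 + d^5) = -A^14 - 48*A^10 - 215*A^6 - 215*A^2 - 48*A^-2 - A^-6
  A^2 * (51 + 132*d^2 + 27*d^4) = 27*A^10 + 240*A^6 + 477*A^2 + 240*A^-2 + 27*A^-6
  A^0 * (135*d + 109*d^3 + 8*d^5) = -8*A^10 - 149*A^6 - 542*A^2 - 542*A^-2 - 149*A^-6 - 8*A^-10
  A^-2 * (161*d^2 + 48*d^4 + d^6) = A^10 + 54*A^6 + 368*A^2 + 630*A^-2 + 368*A^-6 + 54*A^-10 + A^-14
  A^-4 * (109*d^3 + 11*d^5) = -11*A^6 - 164*A^2 - 437*A^-2 - 437*A^-6 - 164*A^-10 - 11*A^-14
  A^-6 * (44*d^4 + d^6) = A^6 + 50*A^2 + 191*A^-2 + 284*A^-6 + 191*A^-10 + 50*A^-14 + A^-18
  A^-8 * (10*d^5) = -10*A^2 - 50*A^-2 - 100*A^-6 - 100*A^-10 - 50*A^-14 - 10*A^-18
  A^-10 * (d^6) = A^2 + 6*A^-2 + 15*A^-6 + 20*A^-10 + 15*A^-14 + 6*A^-18 + A^-22
Summing the groups: <K> = 2*A^10 - 3*A^6 + 6*A^2 - 7*A^-2 + 7*A^-6 - 7*A^-10 + 5*A^-14 - 3*A^-18 + A^-22
Normalise by the writhe: (-A^3)^(-w) = (-A^3)^(-6) = A^-18, so f(A) = A^-18 * <K> = 2*A^-8 - 3*A^-12 + 6*A^-16 - 7*A^-20 + 7*A^-24 - 7*A^-28 + 5*A^-32 - 3*A^-36 + A^-40.
Substitute A = t^(-1/4), i.e. A^e → t^(-e/4): V(t) = t^10 - 3*t^9 + 5*t^8 - 7*t^7 + 7*t^6 - 7*t^5 + 6*t^4 - 3*t^3 + 2*t^2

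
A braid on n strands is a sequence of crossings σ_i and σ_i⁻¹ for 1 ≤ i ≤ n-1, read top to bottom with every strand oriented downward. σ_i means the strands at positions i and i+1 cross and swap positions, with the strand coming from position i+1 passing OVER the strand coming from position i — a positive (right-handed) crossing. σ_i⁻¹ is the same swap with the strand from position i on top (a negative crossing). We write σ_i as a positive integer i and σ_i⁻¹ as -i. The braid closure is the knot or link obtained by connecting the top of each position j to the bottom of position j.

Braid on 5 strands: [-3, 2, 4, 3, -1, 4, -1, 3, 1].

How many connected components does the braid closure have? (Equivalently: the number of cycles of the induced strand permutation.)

2

Derivation:
Track the strand permutation on 5 strands, starting from identity.
  step 1: s3^-1 swaps positions 3,4 -> [1 2 4 3 5]
  step 2: s2 swaps positions 2,3 -> [1 4 2 3 5]
  step 3: s4 swaps positions 4,5 -> [1 4 2 5 3]
  step 4: s3 swaps positions 3,4 -> [1 4 5 2 3]
  step 5: s1^-1 swaps positions 1,2 -> [4 1 5 2 3]
  step 6: s4 swaps positions 4,5 -> [4 1 5 3 2]
  step 7: s1^-1 swaps positions 1,2 -> [1 4 5 3 2]
  step 8: s3 swaps positions 3,4 -> [1 4 3 5 2]
  step 9: s1 swaps positions 1,2 -> [4 1 3 5 2]
Final permutation (position -> original strand): [4 1 3 5 2]
Closure components = cycle count of this permutation = 2.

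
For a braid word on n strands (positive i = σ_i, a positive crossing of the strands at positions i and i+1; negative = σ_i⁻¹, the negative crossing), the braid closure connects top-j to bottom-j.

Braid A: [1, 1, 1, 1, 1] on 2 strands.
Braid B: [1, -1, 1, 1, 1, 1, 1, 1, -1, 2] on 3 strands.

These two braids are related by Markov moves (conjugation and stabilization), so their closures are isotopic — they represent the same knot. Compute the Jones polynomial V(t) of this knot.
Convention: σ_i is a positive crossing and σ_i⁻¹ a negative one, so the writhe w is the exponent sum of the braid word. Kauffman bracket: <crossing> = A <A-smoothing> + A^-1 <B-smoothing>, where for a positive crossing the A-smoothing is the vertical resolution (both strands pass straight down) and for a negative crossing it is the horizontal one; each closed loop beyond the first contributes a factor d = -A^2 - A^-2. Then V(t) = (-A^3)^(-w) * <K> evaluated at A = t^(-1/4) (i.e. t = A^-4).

-t^7 + t^6 - t^5 + t^4 + t^2

Derivation:
Markov-equivalent braids have isotopic closures, hence identical knot invariants. Strip the Markov moves from each word to reach a common short braid β, then compute V(t) once on β.
Braid A: s1 s1 s1 s1 s1 on 2 strands has no conjugating prefix/suffix or stabilization to strip; take β = s1 s1 s1 s1 s1.
Braid B: s1 s1^-1 s1 s1 s1 s1 s1 s1 s1^-1 s2 on 3 strands reduces by inverse Markov moves (closure unchanged at each step):
  Destabilize: the word has the form β·s2 where s2 occurs only as the final letter (β ∈ B_2); drop it and the last strand → 2 strands.
  Deconjugate: the word is γ·β·γ⁻¹ with γ = s1 s1^-1 (prefix) and γ⁻¹ = s1 s1^-1 (suffix); strip both.
Reduced to β = s1 s1 s1 s1 s1 on 2 strands, 5 crossings.
Both give the same β = s1 s1 s1 s1 s1 on 2 strands, so one state sum suffices:
Braid: s1 s1 s1 s1 s1 on 2 strands, 5 crossings.
Writhe w = (#positive) - (#negative) = 5 - 0 = 5.
State-sum expansion of <K>. There are 2^5 = 32 states.
For each crossing: s=0 is the vertical smoothing, s=1 horizontal. Crossing k contributes A^(sign_k * (1 - 2*s_k)); loop factor d = -A^2 - A^-2.
  state 00000: A-exp=+5, loops=2, term = A^5 * d^1
  state 00001: A-exp=+3, loops=1, term = A^3 * d^0
  state 00010: A-exp=+3, loops=1, term = A^3 * d^0
  state 00011: A-exp=+1, loops=2, term = A^1 * d^1
  state 00100: A-exp=+3, loops=1, term = A^3 * d^0
  state 00101: A-exp=+1, loops=2, term = A^1 * d^1
  state 00110: A-exp=+1, loops=2, term = A^1 * d^1
  state 00111: A-exp=-1, loops=3, term = A^-1 * d^2
  state 01000: A-exp=+3, loops=1, term = A^3 * d^0
  state 01001: A-exp=+1, loops=2, term = A^1 * d^1
  state 01010: A-exp=+1, loops=2, term = A^1 * d^1
  state 01011: A-exp=-1, loops=3, term = A^-1 * d^2
  state 01100: A-exp=+1, loops=2, term = A^1 * d^1
  state 01101: A-exp=-1, loops=3, term = A^-1 * d^2
  state 01110: A-exp=-1, loops=3, term = A^-1 * d^2
  state 01111: A-exp=-3, loops=4, term = A^-3 * d^3
  state 10000: A-exp=+3, loops=1, term = A^3 * d^0
  state 10001: A-exp=+1, loops=2, term = A^1 * d^1
  state 10010: A-exp=+1, loops=2, term = A^1 * d^1
  state 10011: A-exp=-1, loops=3, term = A^-1 * d^2
  state 10100: A-exp=+1, loops=2, term = A^1 * d^1
  state 10101: A-exp=-1, loops=3, term = A^-1 * d^2
  state 10110: A-exp=-1, loops=3, term = A^-1 * d^2
  state 10111: A-exp=-3, loops=4, term = A^-3 * d^3
  state 11000: A-exp=+1, loops=2, term = A^1 * d^1
  state 11001: A-exp=-1, loops=3, term = A^-1 * d^2
  state 11010: A-exp=-1, loops=3, term = A^-1 * d^2
  state 11011: A-exp=-3, loops=4, term = A^-3 * d^3
  state 11100: A-exp=-1, loops=3, term = A^-1 * d^2
  state 11101: A-exp=-3, loops=4, term = A^-3 * d^3
  state 11110: A-exp=-3, loops=4, term = A^-3 * d^3
  state 11111: A-exp=-5, loops=5, term = A^-5 * d^4
Collect the terms by A-exponent (count of states per loop number):
Powers of d = -A^2 - A^-2: d^2 = A^4 + 2 + A^-4; d^3 = -A^6 - 3*A^2 - 3*A^-2 - A^-6; d^4 = A^8 + 4*A^4 + 6 + 4*A^-4 + A^-8.
  A^5 * (d) = -A^7 - A^3
  A^3 * (5) = 5*A^3
  A^1 * (10*d) = -10*A^3 - 10*A^-1
  A^-1 * (10*d^2) = 10*A^3 + 20*A^-1 + 10*A^-5
  A^-3 * (5*d^3) = -5*A^3 - 15*A^-1 - 15*A^-5 - 5*A^-9
  A^-5 * (d^4) = A^3 + 4*A^-1 + 6*A^-5 + 4*A^-9 + A^-13
Summing the groups: <K> = -A^7 - A^-1 + A^-5 - A^-9 + A^-13
Normalise by the writhe: (-A^3)^(-w) = (-A^3)^(-5) = -A^-15, so f(A) = -A^-15 * <K> = A^-8 + A^-16 - A^-20 + A^-24 - A^-28.
Substitute A = t^(-1/4), i.e. A^e → t^(-e/4): V(t) = -t^7 + t^6 - t^5 + t^4 + t^2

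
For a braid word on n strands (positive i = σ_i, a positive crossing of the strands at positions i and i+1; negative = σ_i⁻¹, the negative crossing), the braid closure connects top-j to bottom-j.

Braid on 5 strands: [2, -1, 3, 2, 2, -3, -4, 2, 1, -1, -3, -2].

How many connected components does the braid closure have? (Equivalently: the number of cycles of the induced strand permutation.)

Track the strand permutation on 5 strands, starting from identity.
  step 1: s2 swaps positions 2,3 -> [1 3 2 4 5]
  step 2: s1^-1 swaps positions 1,2 -> [3 1 2 4 5]
  step 3: s3 swaps positions 3,4 -> [3 1 4 2 5]
  step 4: s2 swaps positions 2,3 -> [3 4 1 2 5]
  step 5: s2 swaps positions 2,3 -> [3 1 4 2 5]
  step 6: s3^-1 swaps positions 3,4 -> [3 1 2 4 5]
  step 7: s4^-1 swaps positions 4,5 -> [3 1 2 5 4]
  step 8: s2 swaps positions 2,3 -> [3 2 1 5 4]
  step 9: s1 swaps positions 1,2 -> [2 3 1 5 4]
  step 10: s1^-1 swaps positions 1,2 -> [3 2 1 5 4]
  step 11: s3^-1 swaps positions 3,4 -> [3 2 5 1 4]
  step 12: s2^-1 swaps positions 2,3 -> [3 5 2 1 4]
Final permutation (position -> original strand): [3 5 2 1 4]
Closure components = cycle count of this permutation = 1.

Answer: 1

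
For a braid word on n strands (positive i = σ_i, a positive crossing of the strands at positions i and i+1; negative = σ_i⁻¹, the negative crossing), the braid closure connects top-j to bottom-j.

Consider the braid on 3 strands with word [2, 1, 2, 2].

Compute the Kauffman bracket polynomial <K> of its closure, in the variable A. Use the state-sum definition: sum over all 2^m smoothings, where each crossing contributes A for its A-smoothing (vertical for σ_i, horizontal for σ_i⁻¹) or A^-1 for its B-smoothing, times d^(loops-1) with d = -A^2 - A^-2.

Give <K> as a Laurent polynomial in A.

A^8 + 1 - A^-4

Derivation:
Braid: s2 s1 s2 s2 on 3 strands, 4 crossings.
Writhe w = (#positive) - (#negative) = 4 - 0 = 4.
Enumerate smoothing states for the bracket polynomial. There are 2^4 = 16 states.
Each crossing splits two ways (0=vertical, 1=horizontal). The state's weight is A^(#A-smoothings - #B-smoothings) * d^(loops - 1).
  state 0000: A-exp=+4, loops=3, term = A^4 * d^2
  state 0001: A-exp=+2, loops=2, term = A^2 * d^1
  state 0010: A-exp=+2, loops=2, term = A^2 * d^1
  state 0011: A-exp=+0, loops=3, term = A^0 * d^2
  state 0100: A-exp=+2, loops=2, term = A^2 * d^1
  state 0101: A-exp=+0, loops=1, term = A^0 * d^0
  state 0110: A-exp=+0, loops=1, term = A^0 * d^0
  state 0111: A-exp=-2, loops=2, term = A^-2 * d^1
  state 1000: A-exp=+2, loops=2, term = A^2 * d^1
  state 1001: A-exp=+0, loops=3, term = A^0 * d^2
  state 1010: A-exp=+0, loops=3, term = A^0 * d^2
  state 1011: A-exp=-2, loops=4, term = A^-2 * d^3
  state 1100: A-exp=+0, loops=1, term = A^0 * d^0
  state 1101: A-exp=-2, loops=2, term = A^-2 * d^1
  state 1110: A-exp=-2, loops=2, term = A^-2 * d^1
  state 1111: A-exp=-4, loops=3, term = A^-4 * d^2
Collect the terms by A-exponent (count of states per loop number):
Powers of d = -A^2 - A^-2: d^2 = A^4 + 2 + A^-4; d^3 = -A^6 - 3*A^2 - 3*A^-2 - A^-6.
  A^4 * (d^2) = A^8 + 2*A^4 + 1
  A^2 * (4*d) = -4*A^4 - 4
  A^0 * (3 + 3*d^2) = 3*A^4 + 9 + 3*A^-4
  A^-2 * (3*d + d^3) = -A^4 - 6 - 6*A^-4 - A^-8
  A^-4 * (d^2) = 1 + 2*A^-4 + A^-8
Summing the groups: <K> = A^8 + 1 - A^-4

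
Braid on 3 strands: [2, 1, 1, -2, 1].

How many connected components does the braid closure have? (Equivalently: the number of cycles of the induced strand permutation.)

2

Derivation:
Track the strand permutation on 3 strands, starting from identity.
  step 1: s2 swaps positions 2,3 -> [1 3 2]
  step 2: s1 swaps positions 1,2 -> [3 1 2]
  step 3: s1 swaps positions 1,2 -> [1 3 2]
  step 4: s2^-1 swaps positions 2,3 -> [1 2 3]
  step 5: s1 swaps positions 1,2 -> [2 1 3]
Final permutation (position -> original strand): [2 1 3]
Closure components = cycle count of this permutation = 2.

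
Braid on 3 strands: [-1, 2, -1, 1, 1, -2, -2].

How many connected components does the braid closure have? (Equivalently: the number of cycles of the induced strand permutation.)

Track the strand permutation on 3 strands, starting from identity.
  step 1: s1^-1 swaps positions 1,2 -> [2 1 3]
  step 2: s2 swaps positions 2,3 -> [2 3 1]
  step 3: s1^-1 swaps positions 1,2 -> [3 2 1]
  step 4: s1 swaps positions 1,2 -> [2 3 1]
  step 5: s1 swaps positions 1,2 -> [3 2 1]
  step 6: s2^-1 swaps positions 2,3 -> [3 1 2]
  step 7: s2^-1 swaps positions 2,3 -> [3 2 1]
Final permutation (position -> original strand): [3 2 1]
Closure components = cycle count of this permutation = 2.

Answer: 2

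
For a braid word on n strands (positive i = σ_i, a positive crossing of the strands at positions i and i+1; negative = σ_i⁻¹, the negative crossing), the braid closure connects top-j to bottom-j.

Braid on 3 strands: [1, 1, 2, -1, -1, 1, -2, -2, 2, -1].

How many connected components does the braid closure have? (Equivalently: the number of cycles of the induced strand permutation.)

1

Derivation:
Track the strand permutation on 3 strands, starting from identity.
  step 1: s1 swaps positions 1,2 -> [2 1 3]
  step 2: s1 swaps positions 1,2 -> [1 2 3]
  step 3: s2 swaps positions 2,3 -> [1 3 2]
  step 4: s1^-1 swaps positions 1,2 -> [3 1 2]
  step 5: s1^-1 swaps positions 1,2 -> [1 3 2]
  step 6: s1 swaps positions 1,2 -> [3 1 2]
  step 7: s2^-1 swaps positions 2,3 -> [3 2 1]
  step 8: s2^-1 swaps positions 2,3 -> [3 1 2]
  step 9: s2 swaps positions 2,3 -> [3 2 1]
  step 10: s1^-1 swaps positions 1,2 -> [2 3 1]
Final permutation (position -> original strand): [2 3 1]
Closure components = cycle count of this permutation = 1.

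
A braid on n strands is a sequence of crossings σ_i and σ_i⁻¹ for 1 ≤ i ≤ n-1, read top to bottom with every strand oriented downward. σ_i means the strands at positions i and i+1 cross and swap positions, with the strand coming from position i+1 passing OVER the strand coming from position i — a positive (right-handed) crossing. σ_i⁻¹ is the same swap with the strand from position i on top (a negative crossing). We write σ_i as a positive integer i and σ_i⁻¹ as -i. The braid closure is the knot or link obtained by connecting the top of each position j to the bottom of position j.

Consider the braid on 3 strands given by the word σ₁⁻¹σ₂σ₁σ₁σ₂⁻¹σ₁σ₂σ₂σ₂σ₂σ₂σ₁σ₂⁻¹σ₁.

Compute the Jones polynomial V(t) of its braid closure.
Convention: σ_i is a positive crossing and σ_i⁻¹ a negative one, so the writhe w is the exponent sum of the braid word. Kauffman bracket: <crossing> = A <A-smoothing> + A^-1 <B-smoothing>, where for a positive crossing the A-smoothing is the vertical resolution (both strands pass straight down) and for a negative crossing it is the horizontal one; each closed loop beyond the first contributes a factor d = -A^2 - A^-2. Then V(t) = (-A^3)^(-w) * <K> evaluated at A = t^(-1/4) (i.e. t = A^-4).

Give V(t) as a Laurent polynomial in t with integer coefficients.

The presented braid s1^-1 s2 s1 s1 s2^-1 s1 s2 s2 s2 s2 s2 s1 s2^-1 s1 on 3 strands reduces by inverse Markov moves (closure unchanged at each step):
  Deconjugate: the word is γ·β·γ⁻¹ with γ = s1^-1 s2 (prefix) and γ⁻¹ = s2^-1 s1 (suffix); strip both.
Reduced to β = s1 s1 s2^-1 s1 s2 s2 s2 s2 s2 s1 on 3 strands, 10 crossings.
Compute on β:
Braid: s1 s1 s2^-1 s1 s2 s2 s2 s2 s2 s1 on 3 strands, 10 crossings.
Writhe w = (#positive) - (#negative) = 9 - 1 = 8.
State-sum expansion of <K>. There are 2^10 = 1024 states.
Smooth each crossing (0=||, 1=⌣⌢); contribution A^(Σ sign_k(1-2s_k)) * d^(L-1).
Tabulate the states by total A-exponent and number of loops L (A-exp: L × count):
  A^10: L=2 ×1
  A^8: L=1 ×4, L=3 ×6
  A^6: L=2 ×35, L=4 ×10
  A^4: L=1 ×35, L=3 ×75, L=5 ×10
  A^2: L=2 ×115, L=4 ×90, L=6 ×5
  A^0: L=3 ×185, L=5 ×66, L=7 ×1
  A^-2: L=4 ×180, L=6 ×30
  A^-4: L=5 ×112, L=7 ×8
  A^-6: L=6 ×44, L=8 ×1
  A^-8: L=7 ×10
  A^-10: L=8 ×1
Each group contributes A^e * Σ count * d^(L-1):
Powers of d = -A^2 - A^-2: d^2 = A^4 + 2 + A^-4; d^3 = -A^6 - 3*A^2 - 3*A^-2 - A^-6; d^4 = A^8 + 4*A^4 + 6 + 4*A^-4 + A^-8; d^5 = -A^10 - 5*A^6 - 10*A^2 - 10*A^-2 - 5*A^-6 - A^-10; d^6 = A^12 + 6*A^8 + 15*A^4 + 20 + 15*A^-4 + 6*A^-8 + A^-12; d^7 = -A^14 - 7*A^10 - 21*A^6 - 35*A^2 - 35*A^-2 - 21*A^-6 - 7*A^-10 - A^-14.
  A^10 * (d) = -A^12 - A^8
  A^8 * (4 + 6*d^2) = 6*A^12 + 16*A^8 + 6*A^4
  A^6 * (35*d + 10*d^3) = -10*A^12 - 65*A^8 - 65*A^4 - 10
  A^4 * (35 + 75*d^2 + 10*d^4) = 10*A^12 + 115*A^8 + 245*A^4 + 115 + 10*A^-4
  A^2 * (115*d + 90*d^3 + 5*d^5) = -5*A^12 - 115*A^8 - 435*A^4 - 435 - 115*A^-4 - 5*A^-8
  A^0 * (185*d^2 + 66*d^4 + d^6) = A^12 + 72*A^8 + 464*A^4 + 786 + 464*A^-4 + 72*A^-8 + A^-12
  A^-2 * (180*d^3 + 30*d^5) = -30*A^8 - 330*A^4 - 840 - 840*A^-4 - 330*A^-8 - 30*A^-12
  A^-4 * (112*d^4 + 8*d^6) = 8*A^8 + 160*A^4 + 568 + 832*A^-4 + 568*A^-8 + 160*A^-12 + 8*A^-16
  A^-6 * (44*d^5 + d^7) = -A^8 - 51*A^4 - 241 - 475*A^-4 - 475*A^-8 - 241*A^-12 - 51*A^-16 - A^-20
  A^-8 * (10*d^6) = 10*A^4 + 60 + 150*A^-4 + 200*A^-8 + 150*A^-12 + 60*A^-16 + 10*A^-20
  A^-10 * (d^7) = -A^4 - 7 - 21*A^-4 - 35*A^-8 - 35*A^-12 - 21*A^-16 - 7*A^-20 - A^-24
Summing the groups: <K> = A^12 - A^8 + 3*A^4 - 4 + 5*A^-4 - 5*A^-8 + 5*A^-12 - 4*A^-16 + 2*A^-20 - A^-24
Normalise by the writhe: (-A^3)^(-w) = (-A^3)^(-8) = A^-24, so f(A) = A^-24 * <K> = A^-12 - A^-16 + 3*A^-20 - 4*A^-24 + 5*A^-28 - 5*A^-32 + 5*A^-36 - 4*A^-40 + 2*A^-44 - A^-48.
Substitute A = t^(-1/4), i.e. A^e → t^(-e/4): V(t) = -t^12 + 2*t^11 - 4*t^10 + 5*t^9 - 5*t^8 + 5*t^7 - 4*t^6 + 3*t^5 - t^4 + t^3

Answer: -t^12 + 2*t^11 - 4*t^10 + 5*t^9 - 5*t^8 + 5*t^7 - 4*t^6 + 3*t^5 - t^4 + t^3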